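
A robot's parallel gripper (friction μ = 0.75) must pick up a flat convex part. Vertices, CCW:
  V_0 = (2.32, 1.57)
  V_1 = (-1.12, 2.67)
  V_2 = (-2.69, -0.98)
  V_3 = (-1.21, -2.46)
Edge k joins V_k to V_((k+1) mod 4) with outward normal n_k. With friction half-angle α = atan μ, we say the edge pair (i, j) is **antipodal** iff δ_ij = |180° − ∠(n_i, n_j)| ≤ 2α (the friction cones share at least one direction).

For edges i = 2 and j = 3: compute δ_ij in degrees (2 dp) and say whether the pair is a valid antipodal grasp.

δ = 86.22°, invalid

α = atan 0.75 = 36.87°;  2α = 73.74°
edge 2: e_2 = (+1.48, -1.48);  n_2 = (-0.7071, -0.7071)
edge 3: e_3 = (+3.53, +4.03);  n_3 = (+0.7522, -0.6589)
∠(n_2, n_3) = 93.78°
δ = |180° − 93.78°| = 86.22°
86.22° > 2α = 73.74°  →  invalid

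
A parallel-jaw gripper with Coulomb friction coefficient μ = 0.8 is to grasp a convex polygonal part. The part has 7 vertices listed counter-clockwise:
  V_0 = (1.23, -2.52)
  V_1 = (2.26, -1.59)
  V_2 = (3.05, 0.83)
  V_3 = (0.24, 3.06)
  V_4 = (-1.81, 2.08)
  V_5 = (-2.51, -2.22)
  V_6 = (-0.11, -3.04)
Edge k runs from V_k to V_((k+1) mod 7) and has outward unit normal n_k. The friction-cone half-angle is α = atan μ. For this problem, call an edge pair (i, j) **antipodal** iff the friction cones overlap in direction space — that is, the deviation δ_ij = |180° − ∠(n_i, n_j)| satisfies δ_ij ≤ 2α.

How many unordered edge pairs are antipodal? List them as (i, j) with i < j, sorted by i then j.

α = atan 0.8 = 38.66°;  2α = 77.32°
n_0 = (+0.6702, -0.7422)
n_1 = (+0.9506, -0.3103)
n_2 = (+0.6216, +0.7833)
n_3 = (-0.4313, +0.9022)
n_4 = (-0.9870, +0.1607)
n_5 = (-0.3233, -0.9463)
n_6 = (+0.3618, -0.9323)
  (0,1): δ = 150.16°  ·
  (0,2): δ = 80.51°  ·
  (0,3): δ = 16.53°  ✓
  (0,4): δ = 38.67°  ✓
  (0,5): δ = 119.06°  ·
  (0,6): δ = 159.13°  ·
  (1,2): δ = 110.36°  ·
  (1,3): δ = 46.37°  ✓
  (1,4): δ = 8.83°  ✓
  (1,5): δ = 89.22°  ·
  (1,6): δ = 129.29°  ·
  (2,3): δ = 116.01°  ·
  (2,4): δ = 60.81°  ✓
  (2,5): δ = 19.57°  ✓
  (2,6): δ = 59.64°  ✓
  (3,4): δ = 124.80°  ·
  (3,5): δ = 44.41°  ✓
  (3,6): δ = 4.34°  ✓
  (4,5): δ = 99.62°  ·
  (4,6): δ = 59.54°  ✓
  (5,6): δ = 139.93°  ·
antipodal pairs: 10

count = 10; pairs: (0,3), (0,4), (1,3), (1,4), (2,4), (2,5), (2,6), (3,5), (3,6), (4,6)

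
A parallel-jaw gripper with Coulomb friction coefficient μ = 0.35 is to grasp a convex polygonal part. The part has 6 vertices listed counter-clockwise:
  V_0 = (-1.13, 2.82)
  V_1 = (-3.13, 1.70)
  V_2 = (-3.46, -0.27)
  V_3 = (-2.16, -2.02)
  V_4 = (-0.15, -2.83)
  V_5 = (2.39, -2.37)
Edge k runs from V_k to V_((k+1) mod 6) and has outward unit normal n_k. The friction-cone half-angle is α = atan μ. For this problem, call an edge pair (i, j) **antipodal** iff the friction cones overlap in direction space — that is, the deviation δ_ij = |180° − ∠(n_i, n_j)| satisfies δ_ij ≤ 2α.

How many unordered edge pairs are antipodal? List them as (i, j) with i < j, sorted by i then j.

count = 3; pairs: (0,4), (2,5), (3,5)

α = atan 0.35 = 19.29°;  2α = 38.58°
n_0 = (-0.4886, +0.8725)
n_1 = (-0.9863, +0.1652)
n_2 = (-0.8027, -0.5963)
n_3 = (-0.3738, -0.9275)
n_4 = (+0.1782, -0.9840)
n_5 = (+0.8276, +0.5613)
  (0,1): δ = 128.76°  ·
  (0,2): δ = 82.64°  ·
  (0,3): δ = 51.20°  ·
  (0,4): δ = 18.98°  ✓
  (0,5): δ = 94.90°  ·
  (1,2): δ = 133.88°  ·
  (1,3): δ = 102.44°  ·
  (1,4): δ = 70.23°  ·
  (1,5): δ = 43.66°  ·
  (2,3): δ = 148.56°  ·
  (2,4): δ = 116.34°  ·
  (2,5): δ = 2.46°  ✓
  (3,4): δ = 147.79°  ·
  (3,5): δ = 33.91°  ✓
  (4,5): δ = 66.12°  ·
antipodal pairs: 3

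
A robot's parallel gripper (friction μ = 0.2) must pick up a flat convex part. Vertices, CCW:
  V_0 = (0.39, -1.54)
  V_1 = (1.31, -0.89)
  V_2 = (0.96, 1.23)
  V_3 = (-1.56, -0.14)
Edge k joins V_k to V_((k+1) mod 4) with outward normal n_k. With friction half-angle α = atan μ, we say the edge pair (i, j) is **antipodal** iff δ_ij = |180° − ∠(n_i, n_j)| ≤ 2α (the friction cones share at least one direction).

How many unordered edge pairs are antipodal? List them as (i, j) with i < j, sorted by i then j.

count = 1; pairs: (0,2)

α = atan 0.2 = 11.31°;  2α = 22.62°
n_0 = (+0.5770, -0.8167)
n_1 = (+0.9866, +0.1629)
n_2 = (-0.4776, +0.8786)
n_3 = (-0.5832, -0.8123)
  (0,1): δ = 115.87°  ·
  (0,2): δ = 6.71°  ✓
  (0,3): δ = 109.08°  ·
  (1,2): δ = 70.84°  ·
  (1,3): δ = 44.95°  ·
  (2,3): δ = 64.21°  ·
antipodal pairs: 1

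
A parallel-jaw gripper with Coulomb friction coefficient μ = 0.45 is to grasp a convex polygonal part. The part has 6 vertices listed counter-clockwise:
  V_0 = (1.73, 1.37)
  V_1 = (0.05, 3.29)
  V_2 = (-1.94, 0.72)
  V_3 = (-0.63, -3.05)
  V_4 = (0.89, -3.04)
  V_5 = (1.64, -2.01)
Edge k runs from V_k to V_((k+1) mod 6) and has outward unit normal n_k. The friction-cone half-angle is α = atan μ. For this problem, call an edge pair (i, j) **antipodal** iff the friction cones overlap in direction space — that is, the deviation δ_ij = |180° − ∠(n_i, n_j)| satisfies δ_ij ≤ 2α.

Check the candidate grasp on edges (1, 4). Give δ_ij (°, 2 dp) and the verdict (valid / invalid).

α = atan 0.45 = 24.23°;  2α = 48.46°
edge 1: e_1 = (-1.99, -2.57);  n_1 = (-0.7907, +0.6122)
edge 4: e_4 = (+0.75, +1.03);  n_4 = (+0.8084, -0.5886)
∠(n_1, n_4) = 178.31°
δ = |180° − 178.31°| = 1.69°
1.69° ≤ 2α = 48.46°  →  valid

δ = 1.69°, valid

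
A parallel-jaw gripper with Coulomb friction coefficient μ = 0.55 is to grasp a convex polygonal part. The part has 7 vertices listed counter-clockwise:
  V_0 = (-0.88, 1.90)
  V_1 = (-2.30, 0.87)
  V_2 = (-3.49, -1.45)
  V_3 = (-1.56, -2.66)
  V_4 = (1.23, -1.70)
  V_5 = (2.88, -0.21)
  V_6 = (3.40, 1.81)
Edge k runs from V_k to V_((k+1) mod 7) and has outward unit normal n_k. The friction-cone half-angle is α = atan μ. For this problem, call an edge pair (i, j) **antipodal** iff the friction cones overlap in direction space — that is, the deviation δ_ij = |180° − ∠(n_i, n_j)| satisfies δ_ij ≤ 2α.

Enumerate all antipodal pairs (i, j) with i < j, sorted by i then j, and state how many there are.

count = 9; pairs: (0,3), (0,4), (0,5), (1,3), (1,4), (1,5), (2,6), (3,6), (4,6)

α = atan 0.55 = 28.81°;  2α = 57.62°
n_0 = (-0.5872, +0.8095)
n_1 = (-0.8898, +0.4564)
n_2 = (-0.5312, -0.8473)
n_3 = (+0.3254, -0.9456)
n_4 = (+0.6702, -0.7422)
n_5 = (+0.9684, -0.2493)
n_6 = (+0.0210, +0.9998)
  (0,1): δ = 153.11°  ·
  (0,2): δ = 68.04°  ·
  (0,3): δ = 16.97°  ✓
  (0,4): δ = 6.13°  ✓
  (0,5): δ = 39.61°  ✓
  (0,6): δ = 142.84°  ·
  (1,2): δ = 94.93°  ·
  (1,3): δ = 43.86°  ✓
  (1,4): δ = 20.76°  ✓
  (1,5): δ = 12.72°  ✓
  (1,6): δ = 115.95°  ·
  (2,3): δ = 128.93°  ·
  (2,4): δ = 105.83°  ·
  (2,5): δ = 72.35°  ·
  (2,6): δ = 30.88°  ✓
  (3,4): δ = 156.90°  ·
  (3,5): δ = 123.42°  ·
  (3,6): δ = 20.19°  ✓
  (4,5): δ = 146.52°  ·
  (4,6): δ = 43.29°  ✓
  (5,6): δ = 76.77°  ·
antipodal pairs: 9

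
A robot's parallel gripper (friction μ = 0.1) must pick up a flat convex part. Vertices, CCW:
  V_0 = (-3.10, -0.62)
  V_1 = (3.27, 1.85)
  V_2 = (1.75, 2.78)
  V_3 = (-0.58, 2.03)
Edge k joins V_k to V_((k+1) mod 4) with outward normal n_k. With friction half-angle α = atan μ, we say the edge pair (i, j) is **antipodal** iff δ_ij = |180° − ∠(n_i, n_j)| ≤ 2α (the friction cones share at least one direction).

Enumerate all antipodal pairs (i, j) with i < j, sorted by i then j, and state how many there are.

count = 1; pairs: (0,2)

α = atan 0.1 = 5.71°;  2α = 11.42°
n_0 = (+0.3615, -0.9324)
n_1 = (+0.5219, +0.8530)
n_2 = (-0.3064, +0.9519)
n_3 = (-0.7247, +0.6891)
  (0,1): δ = 52.65°  ·
  (0,2): δ = 3.35°  ✓
  (0,3): δ = 25.25°  ·
  (1,2): δ = 130.70°  ·
  (1,3): δ = 102.10°  ·
  (2,3): δ = 151.40°  ·
antipodal pairs: 1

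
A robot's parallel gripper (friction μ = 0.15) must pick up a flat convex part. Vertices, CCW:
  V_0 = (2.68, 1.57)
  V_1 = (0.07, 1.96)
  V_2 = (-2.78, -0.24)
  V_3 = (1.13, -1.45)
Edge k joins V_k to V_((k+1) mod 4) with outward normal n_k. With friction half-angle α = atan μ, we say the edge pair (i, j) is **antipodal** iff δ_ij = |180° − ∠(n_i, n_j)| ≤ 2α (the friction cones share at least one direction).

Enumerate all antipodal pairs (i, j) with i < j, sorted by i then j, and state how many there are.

α = atan 0.15 = 8.53°;  2α = 17.06°
n_0 = (+0.1478, +0.9890)
n_1 = (-0.6111, +0.7916)
n_2 = (-0.2956, -0.9553)
n_3 = (+0.8897, -0.4566)
  (0,1): δ = 133.84°  ·
  (0,2): δ = 8.70°  ✓
  (0,3): δ = 71.33°  ·
  (1,2): δ = 54.86°  ·
  (1,3): δ = 25.17°  ·
  (2,3): δ = 99.97°  ·
antipodal pairs: 1

count = 1; pairs: (0,2)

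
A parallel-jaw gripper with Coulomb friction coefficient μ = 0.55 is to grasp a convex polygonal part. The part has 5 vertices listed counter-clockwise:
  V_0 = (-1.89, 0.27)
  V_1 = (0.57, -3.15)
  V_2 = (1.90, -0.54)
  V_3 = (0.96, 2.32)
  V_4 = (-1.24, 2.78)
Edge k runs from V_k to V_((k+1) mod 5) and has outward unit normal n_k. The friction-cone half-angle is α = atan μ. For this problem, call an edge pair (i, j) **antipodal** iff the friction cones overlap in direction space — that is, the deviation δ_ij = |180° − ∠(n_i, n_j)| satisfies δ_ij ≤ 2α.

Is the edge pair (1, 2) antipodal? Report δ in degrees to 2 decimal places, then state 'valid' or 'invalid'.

α = atan 0.55 = 28.81°;  2α = 57.62°
edge 1: e_1 = (+1.33, +2.61);  n_1 = (+0.8910, -0.4540)
edge 2: e_2 = (-0.94, +2.86);  n_2 = (+0.9500, +0.3122)
∠(n_1, n_2) = 45.20°
δ = |180° − 45.20°| = 134.80°
134.80° > 2α = 57.62°  →  invalid

δ = 134.80°, invalid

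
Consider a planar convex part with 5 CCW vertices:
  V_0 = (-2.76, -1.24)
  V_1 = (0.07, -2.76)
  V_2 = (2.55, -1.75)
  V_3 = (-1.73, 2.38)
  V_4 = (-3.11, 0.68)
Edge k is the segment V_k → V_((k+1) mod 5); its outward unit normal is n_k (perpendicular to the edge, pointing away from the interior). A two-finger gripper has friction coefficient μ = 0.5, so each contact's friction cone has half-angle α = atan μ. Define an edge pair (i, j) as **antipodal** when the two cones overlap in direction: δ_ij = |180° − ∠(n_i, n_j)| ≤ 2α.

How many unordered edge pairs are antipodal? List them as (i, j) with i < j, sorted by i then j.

count = 3; pairs: (0,2), (1,3), (2,4)

α = atan 0.5 = 26.57°;  2α = 53.13°
n_0 = (-0.4732, -0.8810)
n_1 = (+0.3772, -0.9261)
n_2 = (+0.6944, +0.7196)
n_3 = (-0.7764, +0.6302)
n_4 = (-0.9838, -0.1793)
  (0,1): δ = 129.60°  ·
  (0,2): δ = 15.74°  ✓
  (0,3): δ = 79.17°  ·
  (0,4): δ = 128.57°  ·
  (1,2): δ = 66.14°  ·
  (1,3): δ = 28.77°  ✓
  (1,4): δ = 78.17°  ·
  (2,3): δ = 85.09°  ·
  (2,4): δ = 35.69°  ✓
  (3,4): δ = 130.60°  ·
antipodal pairs: 3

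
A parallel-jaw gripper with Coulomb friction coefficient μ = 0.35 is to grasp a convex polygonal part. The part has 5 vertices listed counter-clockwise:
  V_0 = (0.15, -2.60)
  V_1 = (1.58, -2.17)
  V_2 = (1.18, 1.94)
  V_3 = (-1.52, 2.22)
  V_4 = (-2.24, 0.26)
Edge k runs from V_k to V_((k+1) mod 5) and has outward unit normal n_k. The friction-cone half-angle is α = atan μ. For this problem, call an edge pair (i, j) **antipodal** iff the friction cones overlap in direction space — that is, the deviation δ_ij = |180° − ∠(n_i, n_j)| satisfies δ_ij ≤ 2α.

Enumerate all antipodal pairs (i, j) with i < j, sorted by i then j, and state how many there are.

count = 3; pairs: (0,2), (1,3), (1,4)

α = atan 0.35 = 19.29°;  2α = 38.58°
n_0 = (+0.2880, -0.9576)
n_1 = (+0.9953, +0.0969)
n_2 = (+0.1032, +0.9947)
n_3 = (-0.9387, +0.3448)
n_4 = (-0.7673, -0.6412)
  (0,1): δ = 101.18°  ·
  (0,2): δ = 22.66°  ✓
  (0,3): δ = 53.09°  ·
  (0,4): δ = 113.15°  ·
  (1,2): δ = 101.48°  ·
  (1,3): δ = 25.73°  ✓
  (1,4): δ = 34.33°  ✓
  (2,3): δ = 104.25°  ·
  (2,4): δ = 44.20°  ·
  (3,4): δ = 119.95°  ·
antipodal pairs: 3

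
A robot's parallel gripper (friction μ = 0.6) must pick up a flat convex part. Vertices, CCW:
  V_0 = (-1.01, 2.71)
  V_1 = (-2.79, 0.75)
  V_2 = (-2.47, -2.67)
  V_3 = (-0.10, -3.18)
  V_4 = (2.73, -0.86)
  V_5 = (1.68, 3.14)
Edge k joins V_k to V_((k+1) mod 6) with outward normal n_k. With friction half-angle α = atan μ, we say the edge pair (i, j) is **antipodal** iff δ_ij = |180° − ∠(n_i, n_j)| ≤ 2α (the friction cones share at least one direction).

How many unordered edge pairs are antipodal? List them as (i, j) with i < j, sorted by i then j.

α = atan 0.6 = 30.96°;  2α = 61.93°
n_0 = (-0.7403, +0.6723)
n_1 = (-0.9957, -0.0932)
n_2 = (-0.2104, -0.9776)
n_3 = (+0.6340, -0.7733)
n_4 = (+0.9672, +0.2539)
n_5 = (-0.1578, +0.9875)
  (0,1): δ = 132.41°  ·
  (0,2): δ = 59.90°  ✓
  (0,3): δ = 8.41°  ✓
  (0,4): δ = 56.95°  ✓
  (0,5): δ = 141.33°  ·
  (1,2): δ = 107.49°  ·
  (1,3): δ = 56.00°  ✓
  (1,4): δ = 9.36°  ✓
  (1,5): δ = 93.74°  ·
  (2,3): δ = 128.51°  ·
  (2,4): δ = 63.15°  ·
  (2,5): δ = 21.23°  ✓
  (3,4): δ = 114.64°  ·
  (3,5): δ = 30.26°  ✓
  (4,5): δ = 95.63°  ·
antipodal pairs: 7

count = 7; pairs: (0,2), (0,3), (0,4), (1,3), (1,4), (2,5), (3,5)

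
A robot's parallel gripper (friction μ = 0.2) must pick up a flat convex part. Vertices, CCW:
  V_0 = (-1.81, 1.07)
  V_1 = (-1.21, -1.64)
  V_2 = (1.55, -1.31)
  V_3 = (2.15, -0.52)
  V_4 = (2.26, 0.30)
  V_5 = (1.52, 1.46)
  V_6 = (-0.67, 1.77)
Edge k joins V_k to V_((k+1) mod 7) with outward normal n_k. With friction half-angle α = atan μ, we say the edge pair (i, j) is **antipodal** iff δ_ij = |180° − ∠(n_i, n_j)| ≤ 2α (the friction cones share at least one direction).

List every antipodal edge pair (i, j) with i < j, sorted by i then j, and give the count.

α = atan 0.2 = 11.31°;  2α = 22.62°
n_0 = (-0.9764, -0.2162)
n_1 = (+0.1187, -0.9929)
n_2 = (+0.7964, -0.6048)
n_3 = (+0.9911, -0.1330)
n_4 = (+0.8431, +0.5378)
n_5 = (+0.1402, +0.9901)
n_6 = (-0.5233, +0.8522)
  (0,1): δ = 95.67°  ·
  (0,2): δ = 49.70°  ·
  (0,3): δ = 20.12°  ✓
  (0,4): δ = 20.05°  ✓
  (0,5): δ = 69.46°  ·
  (0,6): δ = 109.07°  ·
  (1,2): δ = 134.03°  ·
  (1,3): δ = 104.46°  ·
  (1,4): δ = 64.28°  ·
  (1,5): δ = 14.88°  ✓
  (1,6): δ = 24.73°  ·
  (2,3): δ = 150.42°  ·
  (2,4): δ = 110.25°  ·
  (2,5): δ = 60.84°  ·
  (2,6): δ = 21.23°  ✓
  (3,4): δ = 139.82°  ·
  (3,5): δ = 90.42°  ·
  (3,6): δ = 50.81°  ·
  (4,5): δ = 130.59°  ·
  (4,6): δ = 90.98°  ·
  (5,6): δ = 140.39°  ·
antipodal pairs: 4

count = 4; pairs: (0,3), (0,4), (1,5), (2,6)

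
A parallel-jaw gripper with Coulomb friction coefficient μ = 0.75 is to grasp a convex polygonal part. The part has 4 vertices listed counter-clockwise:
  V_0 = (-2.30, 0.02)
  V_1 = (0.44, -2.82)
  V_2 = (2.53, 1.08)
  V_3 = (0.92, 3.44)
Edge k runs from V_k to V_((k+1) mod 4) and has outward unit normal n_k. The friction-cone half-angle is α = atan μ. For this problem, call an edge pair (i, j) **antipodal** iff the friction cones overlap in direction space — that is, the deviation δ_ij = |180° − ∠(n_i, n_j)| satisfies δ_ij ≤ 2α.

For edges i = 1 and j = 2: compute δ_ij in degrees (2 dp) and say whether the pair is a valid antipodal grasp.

α = atan 0.75 = 36.87°;  2α = 73.74°
edge 1: e_1 = (+2.09, +3.90);  n_1 = (+0.8814, -0.4723)
edge 2: e_2 = (-1.61, +2.36);  n_2 = (+0.8261, +0.5636)
∠(n_1, n_2) = 62.49°
δ = |180° − 62.49°| = 117.51°
117.51° > 2α = 73.74°  →  invalid

δ = 117.51°, invalid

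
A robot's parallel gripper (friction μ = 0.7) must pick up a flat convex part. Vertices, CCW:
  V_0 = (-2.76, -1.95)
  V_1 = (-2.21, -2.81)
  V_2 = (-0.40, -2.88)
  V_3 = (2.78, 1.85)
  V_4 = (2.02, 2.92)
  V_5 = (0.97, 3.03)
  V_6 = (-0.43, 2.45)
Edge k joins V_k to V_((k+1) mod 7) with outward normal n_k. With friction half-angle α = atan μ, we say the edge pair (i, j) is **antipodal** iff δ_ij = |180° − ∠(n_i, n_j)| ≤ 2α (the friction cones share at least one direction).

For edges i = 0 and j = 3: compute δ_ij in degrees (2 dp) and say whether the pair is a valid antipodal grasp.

δ = 2.79°, valid

α = atan 0.7 = 34.99°;  2α = 69.98°
edge 0: e_0 = (+0.55, -0.86);  n_0 = (-0.8424, -0.5388)
edge 3: e_3 = (-0.76, +1.07);  n_3 = (+0.8153, +0.5791)
∠(n_0, n_3) = 177.21°
δ = |180° − 177.21°| = 2.79°
2.79° ≤ 2α = 69.98°  →  valid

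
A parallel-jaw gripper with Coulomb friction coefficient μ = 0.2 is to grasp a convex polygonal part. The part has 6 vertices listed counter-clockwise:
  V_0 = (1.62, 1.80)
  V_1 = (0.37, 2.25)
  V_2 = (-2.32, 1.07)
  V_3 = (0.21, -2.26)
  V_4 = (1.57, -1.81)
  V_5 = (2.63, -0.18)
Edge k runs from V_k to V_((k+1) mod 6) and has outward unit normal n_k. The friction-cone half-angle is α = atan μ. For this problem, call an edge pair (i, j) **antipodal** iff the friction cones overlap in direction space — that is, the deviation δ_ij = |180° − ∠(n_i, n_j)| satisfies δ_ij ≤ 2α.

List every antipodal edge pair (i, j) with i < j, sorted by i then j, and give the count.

count = 2; pairs: (1,3), (2,5)

α = atan 0.2 = 11.31°;  2α = 22.62°
n_0 = (+0.3387, +0.9409)
n_1 = (-0.4017, +0.9158)
n_2 = (-0.7963, -0.6050)
n_3 = (+0.3141, -0.9494)
n_4 = (+0.8383, -0.5452)
n_5 = (+0.8908, +0.4544)
  (0,1): δ = 136.52°  ·
  (0,2): δ = 32.98°  ·
  (0,3): δ = 38.11°  ·
  (0,4): δ = 76.76°  ·
  (0,5): δ = 136.83°  ·
  (1,2): δ = 76.46°  ·
  (1,3): δ = 5.38°  ✓
  (1,4): δ = 33.28°  ·
  (1,5): δ = 93.34°  ·
  (2,3): δ = 108.92°  ·
  (2,4): δ = 70.26°  ·
  (2,5): δ = 10.20°  ✓
  (3,4): δ = 141.34°  ·
  (3,5): δ = 81.28°  ·
  (4,5): δ = 119.94°  ·
antipodal pairs: 2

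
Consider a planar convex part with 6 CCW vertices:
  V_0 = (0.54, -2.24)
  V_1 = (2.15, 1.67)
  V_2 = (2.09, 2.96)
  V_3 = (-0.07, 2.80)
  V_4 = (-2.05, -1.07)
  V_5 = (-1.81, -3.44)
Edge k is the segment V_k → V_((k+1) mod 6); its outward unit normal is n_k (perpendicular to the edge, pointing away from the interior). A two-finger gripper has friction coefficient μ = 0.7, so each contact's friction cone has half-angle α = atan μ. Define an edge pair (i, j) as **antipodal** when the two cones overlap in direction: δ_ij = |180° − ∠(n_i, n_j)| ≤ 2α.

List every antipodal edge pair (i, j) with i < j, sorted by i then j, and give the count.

count = 8; pairs: (0,2), (0,3), (0,4), (1,3), (1,4), (2,5), (3,5), (4,5)

α = atan 0.7 = 34.99°;  2α = 69.98°
n_0 = (+0.9247, -0.3807)
n_1 = (+0.9989, +0.0465)
n_2 = (-0.0739, +0.9973)
n_3 = (-0.8902, +0.4555)
n_4 = (-0.9949, -0.1008)
n_5 = (+0.4548, -0.8906)
  (0,1): δ = 154.96°  ·
  (0,2): δ = 63.38°  ✓
  (0,3): δ = 4.72°  ✓
  (0,4): δ = 28.16°  ✓
  (0,5): δ = 139.43°  ·
  (1,2): δ = 88.43°  ·
  (1,3): δ = 29.76°  ✓
  (1,4): δ = 3.12°  ✓
  (1,5): δ = 114.39°  ·
  (2,3): δ = 121.33°  ·
  (2,4): δ = 88.45°  ·
  (2,5): δ = 22.81°  ✓
  (3,4): δ = 147.12°  ·
  (3,5): δ = 35.85°  ✓
  (4,5): δ = 68.73°  ✓
antipodal pairs: 8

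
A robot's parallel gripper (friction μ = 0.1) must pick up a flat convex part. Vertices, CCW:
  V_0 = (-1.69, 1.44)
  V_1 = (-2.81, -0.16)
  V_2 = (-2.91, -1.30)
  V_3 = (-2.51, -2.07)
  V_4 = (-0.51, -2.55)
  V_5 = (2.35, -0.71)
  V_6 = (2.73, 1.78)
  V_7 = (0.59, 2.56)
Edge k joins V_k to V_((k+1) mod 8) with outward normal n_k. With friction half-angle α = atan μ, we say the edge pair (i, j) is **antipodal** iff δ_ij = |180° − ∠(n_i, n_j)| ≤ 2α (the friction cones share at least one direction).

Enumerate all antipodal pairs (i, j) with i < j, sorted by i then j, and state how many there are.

α = atan 0.1 = 5.71°;  2α = 11.42°
n_0 = (-0.8192, +0.5735)
n_1 = (-0.9962, +0.0874)
n_2 = (-0.8874, -0.4610)
n_3 = (-0.2334, -0.9724)
n_4 = (+0.5411, -0.8410)
n_5 = (+0.9886, -0.1509)
n_6 = (+0.3424, +0.9395)
n_7 = (-0.4409, +0.8976)
  (0,1): δ = 150.02°  ·
  (0,2): δ = 117.56°  ·
  (0,3): δ = 68.50°  ·
  (0,4): δ = 22.25°  ·
  (0,5): δ = 26.32°  ·
  (0,6): δ = 104.97°  ·
  (0,7): δ = 151.15°  ·
  (1,2): δ = 147.54°  ·
  (1,3): δ = 98.48°  ·
  (1,4): δ = 52.23°  ·
  (1,5): δ = 3.66°  ✓
  (1,6): δ = 74.99°  ·
  (1,7): δ = 121.17°  ·
  (2,3): δ = 130.95°  ·
  (2,4): δ = 84.70°  ·
  (2,5): δ = 36.13°  ·
  (2,6): δ = 42.52°  ·
  (2,7): δ = 88.71°  ·
  (3,4): δ = 133.75°  ·
  (3,5): δ = 85.18°  ·
  (3,6): δ = 6.53°  ✓
  (3,7): δ = 39.66°  ·
  (4,5): δ = 131.43°  ·
  (4,6): δ = 52.78°  ·
  (4,7): δ = 6.59°  ✓
  (5,6): δ = 101.35°  ·
  (5,7): δ = 55.16°  ·
  (6,7): δ = 133.81°  ·
antipodal pairs: 3

count = 3; pairs: (1,5), (3,6), (4,7)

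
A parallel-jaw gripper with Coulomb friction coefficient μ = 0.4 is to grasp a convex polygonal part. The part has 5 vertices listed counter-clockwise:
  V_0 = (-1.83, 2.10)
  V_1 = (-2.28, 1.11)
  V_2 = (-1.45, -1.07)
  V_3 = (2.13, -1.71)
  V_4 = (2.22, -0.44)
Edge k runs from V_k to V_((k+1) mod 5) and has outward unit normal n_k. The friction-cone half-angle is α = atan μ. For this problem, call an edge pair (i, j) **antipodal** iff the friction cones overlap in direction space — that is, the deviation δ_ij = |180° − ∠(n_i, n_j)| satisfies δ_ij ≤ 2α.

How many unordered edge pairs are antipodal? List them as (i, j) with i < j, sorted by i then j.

count = 4; pairs: (0,3), (1,3), (1,4), (2,4)

α = atan 0.4 = 21.80°;  2α = 43.60°
n_0 = (-0.9104, +0.4138)
n_1 = (-0.9346, -0.3558)
n_2 = (-0.1760, -0.9844)
n_3 = (+0.9975, -0.0707)
n_4 = (+0.5313, +0.8472)
  (0,1): δ = 134.71°  ·
  (0,2): δ = 75.69°  ·
  (0,3): δ = 20.39°  ✓
  (0,4): δ = 82.35°  ·
  (1,2): δ = 120.98°  ·
  (1,3): δ = 24.90°  ✓
  (1,4): δ = 37.06°  ✓
  (2,3): δ = 83.92°  ·
  (2,4): δ = 21.96°  ✓
  (3,4): δ = 118.04°  ·
antipodal pairs: 4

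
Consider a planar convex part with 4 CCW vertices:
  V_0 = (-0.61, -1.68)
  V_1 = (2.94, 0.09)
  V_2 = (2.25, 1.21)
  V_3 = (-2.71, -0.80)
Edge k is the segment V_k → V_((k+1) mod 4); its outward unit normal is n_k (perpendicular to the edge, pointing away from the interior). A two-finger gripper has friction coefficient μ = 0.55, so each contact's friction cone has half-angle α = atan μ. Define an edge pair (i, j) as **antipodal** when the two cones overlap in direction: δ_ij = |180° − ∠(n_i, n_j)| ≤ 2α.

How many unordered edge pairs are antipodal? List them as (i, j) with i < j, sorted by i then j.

count = 3; pairs: (0,2), (1,3), (2,3)

α = atan 0.55 = 28.81°;  2α = 57.62°
n_0 = (+0.4462, -0.8949)
n_1 = (+0.8514, +0.5245)
n_2 = (-0.3756, +0.9268)
n_3 = (-0.3865, -0.9223)
  (0,1): δ = 84.86°  ·
  (0,2): δ = 4.44°  ✓
  (0,3): δ = 130.76°  ·
  (1,2): δ = 99.58°  ·
  (1,3): δ = 35.63°  ✓
  (2,3): δ = 44.80°  ✓
antipodal pairs: 3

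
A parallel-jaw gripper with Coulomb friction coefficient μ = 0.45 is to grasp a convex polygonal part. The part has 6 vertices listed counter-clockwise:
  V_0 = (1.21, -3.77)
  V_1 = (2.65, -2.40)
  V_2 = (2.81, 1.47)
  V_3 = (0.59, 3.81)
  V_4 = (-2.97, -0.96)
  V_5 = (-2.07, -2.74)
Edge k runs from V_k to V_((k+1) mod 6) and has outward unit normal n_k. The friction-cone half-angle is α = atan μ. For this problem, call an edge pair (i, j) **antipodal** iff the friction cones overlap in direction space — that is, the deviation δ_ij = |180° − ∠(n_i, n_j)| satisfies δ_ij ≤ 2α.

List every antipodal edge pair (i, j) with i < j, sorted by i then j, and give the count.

count = 5; pairs: (0,3), (1,3), (1,4), (2,4), (2,5)

α = atan 0.45 = 24.23°;  2α = 48.46°
n_0 = (+0.6893, -0.7245)
n_1 = (+0.9991, -0.0413)
n_2 = (+0.7255, +0.6883)
n_3 = (-0.8014, +0.5981)
n_4 = (-0.8924, -0.4512)
n_5 = (-0.2996, -0.9541)
  (0,1): δ = 135.94°  ·
  (0,2): δ = 90.08°  ·
  (0,3): δ = 9.69°  ✓
  (0,4): δ = 73.25°  ·
  (0,5): δ = 118.99°  ·
  (1,2): δ = 134.14°  ·
  (1,3): δ = 34.37°  ✓
  (1,4): δ = 29.19°  ✓
  (1,5): δ = 74.93°  ·
  (2,3): δ = 80.23°  ·
  (2,4): δ = 16.67°  ✓
  (2,5): δ = 29.07°  ✓
  (3,4): δ = 116.44°  ·
  (3,5): δ = 70.70°  ·
  (4,5): δ = 134.26°  ·
antipodal pairs: 5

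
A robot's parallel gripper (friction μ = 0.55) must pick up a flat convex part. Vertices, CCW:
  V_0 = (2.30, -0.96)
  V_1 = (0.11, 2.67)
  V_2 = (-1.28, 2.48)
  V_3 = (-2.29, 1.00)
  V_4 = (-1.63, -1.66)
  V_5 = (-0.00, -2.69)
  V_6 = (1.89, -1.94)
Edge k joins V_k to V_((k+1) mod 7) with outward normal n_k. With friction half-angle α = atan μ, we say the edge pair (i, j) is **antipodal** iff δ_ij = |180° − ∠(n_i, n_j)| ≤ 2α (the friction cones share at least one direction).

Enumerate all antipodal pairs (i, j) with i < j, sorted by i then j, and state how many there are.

α = atan 0.55 = 28.81°;  2α = 57.62°
n_0 = (+0.8562, +0.5166)
n_1 = (-0.1354, +0.9908)
n_2 = (-0.8260, +0.5637)
n_3 = (-0.9706, -0.2408)
n_4 = (-0.5342, -0.8454)
n_5 = (+0.3688, -0.9295)
n_6 = (+0.9225, -0.3860)
  (0,1): δ = 113.32°  ·
  (0,2): δ = 65.41°  ·
  (0,3): δ = 17.17°  ✓
  (0,4): δ = 26.61°  ✓
  (0,5): δ = 80.54°  ·
  (0,6): δ = 126.19°  ·
  (1,2): δ = 132.09°  ·
  (1,3): δ = 83.85°  ·
  (1,4): δ = 40.07°  ✓
  (1,5): δ = 13.86°  ✓
  (1,6): δ = 59.51°  ·
  (2,3): δ = 131.75°  ·
  (2,4): δ = 87.98°  ·
  (2,5): δ = 34.04°  ✓
  (2,6): δ = 11.61°  ✓
  (3,4): δ = 136.22°  ·
  (3,5): δ = 82.29°  ·
  (3,6): δ = 36.64°  ✓
  (4,5): δ = 126.07°  ·
  (4,6): δ = 80.41°  ·
  (5,6): δ = 134.35°  ·
antipodal pairs: 7

count = 7; pairs: (0,3), (0,4), (1,4), (1,5), (2,5), (2,6), (3,6)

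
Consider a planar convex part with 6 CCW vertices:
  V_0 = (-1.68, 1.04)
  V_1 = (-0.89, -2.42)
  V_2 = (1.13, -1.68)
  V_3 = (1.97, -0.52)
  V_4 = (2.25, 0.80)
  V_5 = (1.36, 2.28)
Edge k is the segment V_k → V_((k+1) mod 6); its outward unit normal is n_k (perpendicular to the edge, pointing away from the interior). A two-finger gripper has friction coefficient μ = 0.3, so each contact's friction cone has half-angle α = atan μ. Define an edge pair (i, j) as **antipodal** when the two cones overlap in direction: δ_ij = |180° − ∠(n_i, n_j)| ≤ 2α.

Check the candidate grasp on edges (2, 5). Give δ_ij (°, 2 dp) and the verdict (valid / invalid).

δ = 31.90°, valid

α = atan 0.3 = 16.70°;  2α = 33.40°
edge 2: e_2 = (+0.84, +1.16);  n_2 = (+0.8099, -0.5865)
edge 5: e_5 = (-3.04, -1.24);  n_5 = (-0.3777, +0.9259)
∠(n_2, n_5) = 148.10°
δ = |180° − 148.10°| = 31.90°
31.90° ≤ 2α = 33.40°  →  valid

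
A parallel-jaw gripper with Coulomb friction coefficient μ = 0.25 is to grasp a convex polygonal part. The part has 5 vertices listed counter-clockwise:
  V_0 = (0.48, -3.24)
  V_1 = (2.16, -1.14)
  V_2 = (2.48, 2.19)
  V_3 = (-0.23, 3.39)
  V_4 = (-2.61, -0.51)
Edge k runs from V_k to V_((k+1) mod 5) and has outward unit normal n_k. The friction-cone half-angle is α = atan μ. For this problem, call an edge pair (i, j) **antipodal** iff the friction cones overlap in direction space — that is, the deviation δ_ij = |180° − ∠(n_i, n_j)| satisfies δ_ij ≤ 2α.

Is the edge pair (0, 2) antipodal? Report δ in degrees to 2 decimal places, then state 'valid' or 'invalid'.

δ = 75.22°, invalid

α = atan 0.25 = 14.04°;  2α = 28.07°
edge 0: e_0 = (+1.68, +2.10);  n_0 = (+0.7809, -0.6247)
edge 2: e_2 = (-2.71, +1.20);  n_2 = (+0.4049, +0.9144)
∠(n_0, n_2) = 104.78°
δ = |180° − 104.78°| = 75.22°
75.22° > 2α = 28.07°  →  invalid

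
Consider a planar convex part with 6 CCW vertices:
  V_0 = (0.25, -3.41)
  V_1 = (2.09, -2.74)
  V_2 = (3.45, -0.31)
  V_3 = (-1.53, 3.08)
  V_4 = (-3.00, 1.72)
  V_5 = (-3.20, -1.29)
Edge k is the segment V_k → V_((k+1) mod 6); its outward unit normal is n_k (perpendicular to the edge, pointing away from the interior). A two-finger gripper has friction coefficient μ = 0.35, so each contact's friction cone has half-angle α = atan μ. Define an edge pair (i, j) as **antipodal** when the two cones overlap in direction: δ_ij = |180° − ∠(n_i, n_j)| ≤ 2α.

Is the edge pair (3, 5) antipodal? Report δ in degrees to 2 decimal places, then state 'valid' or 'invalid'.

α = atan 0.35 = 19.29°;  2α = 38.58°
edge 3: e_3 = (-1.47, -1.36);  n_3 = (-0.6791, +0.7340)
edge 5: e_5 = (+3.45, -2.12);  n_5 = (-0.5235, -0.8520)
∠(n_3, n_5) = 105.66°
δ = |180° − 105.66°| = 74.34°
74.34° > 2α = 38.58°  →  invalid

δ = 74.34°, invalid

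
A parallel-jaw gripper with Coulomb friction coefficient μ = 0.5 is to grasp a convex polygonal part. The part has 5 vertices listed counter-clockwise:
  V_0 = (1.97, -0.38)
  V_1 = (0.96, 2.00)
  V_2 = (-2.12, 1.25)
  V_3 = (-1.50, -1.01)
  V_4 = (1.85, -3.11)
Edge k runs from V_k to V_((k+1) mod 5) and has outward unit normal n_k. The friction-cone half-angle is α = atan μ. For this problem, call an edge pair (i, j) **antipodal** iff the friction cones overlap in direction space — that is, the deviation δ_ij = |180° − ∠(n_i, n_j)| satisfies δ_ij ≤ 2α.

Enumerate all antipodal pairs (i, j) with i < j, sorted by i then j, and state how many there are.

count = 4; pairs: (0,2), (0,3), (1,3), (2,4)

α = atan 0.5 = 26.57°;  2α = 53.13°
n_0 = (+0.9205, +0.3906)
n_1 = (-0.2366, +0.9716)
n_2 = (-0.9644, -0.2646)
n_3 = (-0.5311, -0.8473)
n_4 = (+0.9990, -0.0439)
  (0,1): δ = 99.31°  ·
  (0,2): δ = 7.65°  ✓
  (0,3): δ = 34.92°  ✓
  (0,4): δ = 154.49°  ·
  (1,2): δ = 88.34°  ·
  (1,3): δ = 45.77°  ✓
  (1,4): δ = 73.80°  ·
  (2,3): δ = 137.42°  ·
  (2,4): δ = 17.86°  ✓
  (3,4): δ = 60.43°  ·
antipodal pairs: 4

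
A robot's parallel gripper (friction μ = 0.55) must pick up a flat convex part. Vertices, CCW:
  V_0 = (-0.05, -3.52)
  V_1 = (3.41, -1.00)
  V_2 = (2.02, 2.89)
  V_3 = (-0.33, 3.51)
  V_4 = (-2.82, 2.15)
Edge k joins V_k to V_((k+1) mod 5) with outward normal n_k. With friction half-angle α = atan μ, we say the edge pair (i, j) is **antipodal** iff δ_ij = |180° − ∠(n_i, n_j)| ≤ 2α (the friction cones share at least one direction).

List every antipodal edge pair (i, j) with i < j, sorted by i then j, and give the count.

count = 4; pairs: (0,2), (0,3), (1,4), (2,4)

α = atan 0.55 = 28.81°;  2α = 57.62°
n_0 = (+0.5887, -0.8083)
n_1 = (+0.9417, +0.3365)
n_2 = (+0.2551, +0.9669)
n_3 = (-0.4793, +0.8776)
n_4 = (-0.8985, -0.4390)
  (0,1): δ = 106.40°  ·
  (0,2): δ = 50.85°  ✓
  (0,3): δ = 7.42°  ✓
  (0,4): δ = 79.97°  ·
  (1,2): δ = 124.44°  ·
  (1,3): δ = 81.02°  ·
  (1,4): δ = 6.37°  ✓
  (2,3): δ = 136.58°  ·
  (2,4): δ = 49.18°  ✓
  (3,4): δ = 92.61°  ·
antipodal pairs: 4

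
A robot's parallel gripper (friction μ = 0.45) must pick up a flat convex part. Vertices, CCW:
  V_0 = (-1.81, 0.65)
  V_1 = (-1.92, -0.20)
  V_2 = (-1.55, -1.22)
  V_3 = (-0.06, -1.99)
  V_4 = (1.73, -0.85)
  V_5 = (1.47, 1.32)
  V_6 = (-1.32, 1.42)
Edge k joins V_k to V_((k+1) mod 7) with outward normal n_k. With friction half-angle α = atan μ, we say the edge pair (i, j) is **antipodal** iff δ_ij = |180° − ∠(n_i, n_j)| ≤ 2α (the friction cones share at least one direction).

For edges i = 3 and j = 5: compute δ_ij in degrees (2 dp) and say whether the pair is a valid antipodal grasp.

δ = 34.54°, valid

α = atan 0.45 = 24.23°;  2α = 48.46°
edge 3: e_3 = (+1.79, +1.14);  n_3 = (+0.5372, -0.8435)
edge 5: e_5 = (-2.79, +0.10);  n_5 = (+0.0358, +0.9994)
∠(n_3, n_5) = 145.46°
δ = |180° − 145.46°| = 34.54°
34.54° ≤ 2α = 48.46°  →  valid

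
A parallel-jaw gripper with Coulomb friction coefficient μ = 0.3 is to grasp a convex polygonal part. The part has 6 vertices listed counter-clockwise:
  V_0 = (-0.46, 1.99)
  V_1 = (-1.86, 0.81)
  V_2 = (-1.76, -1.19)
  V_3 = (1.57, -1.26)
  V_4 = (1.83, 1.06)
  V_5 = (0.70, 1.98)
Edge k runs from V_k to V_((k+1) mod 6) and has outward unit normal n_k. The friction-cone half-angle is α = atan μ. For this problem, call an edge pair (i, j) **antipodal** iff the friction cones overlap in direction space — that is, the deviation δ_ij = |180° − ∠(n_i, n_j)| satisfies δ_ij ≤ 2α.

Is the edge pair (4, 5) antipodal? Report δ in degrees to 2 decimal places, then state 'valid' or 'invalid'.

α = atan 0.3 = 16.70°;  2α = 33.40°
edge 4: e_4 = (-1.13, +0.92);  n_4 = (+0.6314, +0.7755)
edge 5: e_5 = (-1.16, +0.01);  n_5 = (+0.0086, +1.0000)
∠(n_4, n_5) = 38.66°
δ = |180° − 38.66°| = 141.34°
141.34° > 2α = 33.40°  →  invalid

δ = 141.34°, invalid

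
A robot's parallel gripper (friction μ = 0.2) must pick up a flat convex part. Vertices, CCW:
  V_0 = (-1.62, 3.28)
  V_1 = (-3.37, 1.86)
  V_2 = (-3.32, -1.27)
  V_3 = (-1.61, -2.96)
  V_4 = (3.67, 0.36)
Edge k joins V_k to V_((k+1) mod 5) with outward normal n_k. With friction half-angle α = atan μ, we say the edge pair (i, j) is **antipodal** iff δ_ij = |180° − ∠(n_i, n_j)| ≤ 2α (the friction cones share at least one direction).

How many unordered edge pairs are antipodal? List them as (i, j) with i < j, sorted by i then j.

count = 2; pairs: (0,3), (2,4)

α = atan 0.2 = 11.31°;  2α = 22.62°
n_0 = (-0.6301, +0.7765)
n_1 = (-0.9999, -0.0160)
n_2 = (-0.7029, -0.7113)
n_3 = (+0.5323, -0.8466)
n_4 = (+0.4833, +0.8755)
  (0,1): δ = 128.14°  ·
  (0,2): δ = 83.72°  ·
  (0,3): δ = 6.90°  ✓
  (0,4): δ = 112.05°  ·
  (1,2): δ = 135.58°  ·
  (1,3): δ = 58.75°  ·
  (1,4): δ = 60.19°  ·
  (2,3): δ = 103.18°  ·
  (2,4): δ = 15.76°  ✓
  (3,4): δ = 61.06°  ·
antipodal pairs: 2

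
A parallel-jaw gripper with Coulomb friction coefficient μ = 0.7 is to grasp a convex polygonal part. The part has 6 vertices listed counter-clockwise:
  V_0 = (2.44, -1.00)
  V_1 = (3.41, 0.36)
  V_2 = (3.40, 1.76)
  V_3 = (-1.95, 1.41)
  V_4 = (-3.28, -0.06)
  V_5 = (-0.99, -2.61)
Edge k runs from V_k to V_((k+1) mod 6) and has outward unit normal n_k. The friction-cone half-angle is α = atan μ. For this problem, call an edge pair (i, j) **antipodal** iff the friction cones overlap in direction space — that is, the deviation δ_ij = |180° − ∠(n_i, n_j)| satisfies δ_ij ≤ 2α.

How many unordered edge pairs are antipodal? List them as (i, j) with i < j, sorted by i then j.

count = 7; pairs: (0,2), (0,3), (1,3), (1,4), (2,4), (2,5), (3,5)

α = atan 0.7 = 34.99°;  2α = 69.98°
n_0 = (+0.8141, -0.5807)
n_1 = (+1.0000, +0.0071)
n_2 = (-0.0653, +0.9979)
n_3 = (-0.7415, +0.6709)
n_4 = (-0.7440, -0.6682)
n_5 = (+0.4249, -0.9052)
  (0,1): δ = 144.09°  ·
  (0,2): δ = 50.76°  ✓
  (0,3): δ = 6.64°  ✓
  (0,4): δ = 77.42°  ·
  (0,5): δ = 150.64°  ·
  (1,2): δ = 86.67°  ·
  (1,3): δ = 42.55°  ✓
  (1,4): δ = 41.52°  ✓
  (1,5): δ = 114.74°  ·
  (2,3): δ = 135.88°  ·
  (2,4): δ = 51.82°  ✓
  (2,5): δ = 21.40°  ✓
  (3,4): δ = 95.94°  ·
  (3,5): δ = 22.72°  ✓
  (4,5): δ = 106.78°  ·
antipodal pairs: 7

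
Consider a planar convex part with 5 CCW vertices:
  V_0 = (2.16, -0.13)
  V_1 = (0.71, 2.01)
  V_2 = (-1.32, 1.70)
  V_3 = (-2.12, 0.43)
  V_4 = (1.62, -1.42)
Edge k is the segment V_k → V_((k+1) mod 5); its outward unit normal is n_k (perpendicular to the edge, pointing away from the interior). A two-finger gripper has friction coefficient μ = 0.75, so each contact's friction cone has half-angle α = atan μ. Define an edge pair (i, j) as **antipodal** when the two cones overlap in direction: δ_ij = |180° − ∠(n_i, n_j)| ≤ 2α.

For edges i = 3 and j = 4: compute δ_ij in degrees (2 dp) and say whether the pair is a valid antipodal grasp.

δ = 86.40°, invalid

α = atan 0.75 = 36.87°;  2α = 73.74°
edge 3: e_3 = (+3.74, -1.85);  n_3 = (-0.4434, -0.8963)
edge 4: e_4 = (+0.54, +1.29);  n_4 = (+0.9224, -0.3861)
∠(n_3, n_4) = 93.60°
δ = |180° − 93.60°| = 86.40°
86.40° > 2α = 73.74°  →  invalid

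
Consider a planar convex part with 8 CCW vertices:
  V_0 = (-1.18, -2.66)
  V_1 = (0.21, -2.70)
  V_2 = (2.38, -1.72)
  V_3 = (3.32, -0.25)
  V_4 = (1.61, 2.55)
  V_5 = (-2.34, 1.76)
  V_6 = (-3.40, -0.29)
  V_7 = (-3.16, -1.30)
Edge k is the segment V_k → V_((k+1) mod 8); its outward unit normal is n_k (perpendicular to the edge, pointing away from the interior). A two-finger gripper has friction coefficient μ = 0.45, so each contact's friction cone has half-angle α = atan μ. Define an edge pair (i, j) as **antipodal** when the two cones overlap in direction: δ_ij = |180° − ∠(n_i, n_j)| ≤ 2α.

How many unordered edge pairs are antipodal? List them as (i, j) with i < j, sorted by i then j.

count = 9; pairs: (0,4), (1,4), (1,5), (2,4), (2,5), (2,6), (3,6), (3,7), (4,7)

α = atan 0.45 = 24.23°;  2α = 48.46°
n_0 = (-0.0288, -0.9996)
n_1 = (+0.4116, -0.9114)
n_2 = (+0.8425, -0.5387)
n_3 = (+0.8534, +0.5212)
n_4 = (-0.1961, +0.9806)
n_5 = (-0.8883, +0.4593)
n_6 = (-0.9729, -0.2312)
n_7 = (-0.5662, -0.8243)
  (0,1): δ = 154.05°  ·
  (0,2): δ = 120.95°  ·
  (0,3): δ = 56.94°  ·
  (0,4): δ = 12.96°  ✓
  (0,5): δ = 64.31°  ·
  (0,6): δ = 105.02°  ·
  (0,7): δ = 147.16°  ·
  (1,2): δ = 146.90°  ·
  (1,3): δ = 82.89°  ·
  (1,4): δ = 12.99°  ✓
  (1,5): δ = 38.35°  ✓
  (1,6): δ = 79.06°  ·
  (1,7): δ = 121.21°  ·
  (2,3): δ = 115.99°  ·
  (2,4): δ = 46.09°  ✓
  (2,5): δ = 5.25°  ✓
  (2,6): δ = 45.96°  ✓
  (2,7): δ = 88.11°  ·
  (3,4): δ = 110.10°  ·
  (3,5): δ = 58.76°  ·
  (3,6): δ = 18.05°  ✓
  (3,7): δ = 24.10°  ✓
  (4,5): δ = 128.65°  ·
  (4,6): δ = 87.94°  ·
  (4,7): δ = 45.79°  ✓
  (5,6): δ = 139.29°  ·
  (5,7): δ = 97.14°  ·
  (6,7): δ = 137.85°  ·
antipodal pairs: 9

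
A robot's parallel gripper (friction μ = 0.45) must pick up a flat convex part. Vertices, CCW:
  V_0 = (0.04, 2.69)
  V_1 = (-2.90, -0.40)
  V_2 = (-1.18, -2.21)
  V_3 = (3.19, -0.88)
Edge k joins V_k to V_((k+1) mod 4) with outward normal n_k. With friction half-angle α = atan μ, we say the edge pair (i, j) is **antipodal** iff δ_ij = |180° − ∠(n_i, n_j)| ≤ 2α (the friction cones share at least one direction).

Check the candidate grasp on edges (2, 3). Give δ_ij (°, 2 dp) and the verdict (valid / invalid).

δ = 65.50°, invalid

α = atan 0.45 = 24.23°;  2α = 48.46°
edge 2: e_2 = (+4.37, +1.33);  n_2 = (+0.2912, -0.9567)
edge 3: e_3 = (-3.15, +3.57);  n_3 = (+0.7498, +0.6616)
∠(n_2, n_3) = 114.50°
δ = |180° − 114.50°| = 65.50°
65.50° > 2α = 48.46°  →  invalid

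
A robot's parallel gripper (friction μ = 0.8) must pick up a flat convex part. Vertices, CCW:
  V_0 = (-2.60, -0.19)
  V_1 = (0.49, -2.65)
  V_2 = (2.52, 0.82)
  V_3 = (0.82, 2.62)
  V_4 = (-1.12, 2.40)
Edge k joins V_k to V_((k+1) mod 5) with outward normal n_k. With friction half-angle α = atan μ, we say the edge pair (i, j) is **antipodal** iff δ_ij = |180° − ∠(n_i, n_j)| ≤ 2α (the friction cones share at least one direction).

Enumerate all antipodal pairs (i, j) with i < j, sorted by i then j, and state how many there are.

α = atan 0.8 = 38.66°;  2α = 77.32°
n_0 = (-0.6228, -0.7823)
n_1 = (+0.8631, -0.5050)
n_2 = (+0.7270, +0.6866)
n_3 = (-0.1127, +0.9936)
n_4 = (-0.8682, +0.4961)
  (0,1): δ = 81.80°  ·
  (0,2): δ = 8.11°  ✓
  (0,3): δ = 44.99°  ✓
  (0,4): δ = 98.78°  ·
  (1,2): δ = 106.31°  ·
  (1,3): δ = 53.20°  ✓
  (1,4): δ = 0.58°  ✓
  (2,3): δ = 126.89°  ·
  (2,4): δ = 73.11°  ✓
  (3,4): δ = 126.21°  ·
antipodal pairs: 5

count = 5; pairs: (0,2), (0,3), (1,3), (1,4), (2,4)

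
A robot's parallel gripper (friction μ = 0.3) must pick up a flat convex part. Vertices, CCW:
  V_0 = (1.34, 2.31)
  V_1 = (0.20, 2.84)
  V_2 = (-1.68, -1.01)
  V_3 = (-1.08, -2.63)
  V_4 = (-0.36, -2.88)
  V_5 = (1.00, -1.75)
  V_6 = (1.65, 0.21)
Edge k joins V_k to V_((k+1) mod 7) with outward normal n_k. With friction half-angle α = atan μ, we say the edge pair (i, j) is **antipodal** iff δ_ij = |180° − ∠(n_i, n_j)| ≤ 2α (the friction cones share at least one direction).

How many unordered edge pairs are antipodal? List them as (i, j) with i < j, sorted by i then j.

α = atan 0.3 = 16.70°;  2α = 33.40°
n_0 = (+0.4216, +0.9068)
n_1 = (-0.8986, +0.4388)
n_2 = (-0.9377, -0.3473)
n_3 = (-0.3280, -0.9447)
n_4 = (+0.6391, -0.7691)
n_5 = (+0.9492, -0.3148)
n_6 = (+0.9893, +0.1460)
  (0,1): δ = 91.09°  ·
  (0,2): δ = 44.74°  ·
  (0,3): δ = 5.79°  ✓
  (0,4): δ = 64.66°  ·
  (0,5): δ = 96.59°  ·
  (0,6): δ = 123.33°  ·
  (1,2): δ = 133.65°  ·
  (1,3): δ = 83.12°  ·
  (1,4): δ = 24.25°  ✓
  (1,5): δ = 7.68°  ✓
  (1,6): δ = 34.42°  ·
  (2,3): δ = 129.47°  ·
  (2,4): δ = 70.60°  ·
  (2,5): δ = 38.67°  ·
  (2,6): δ = 11.93°  ✓
  (3,4): δ = 121.13°  ·
  (3,5): δ = 89.20°  ·
  (3,6): δ = 62.45°  ·
  (4,5): δ = 148.07°  ·
  (4,6): δ = 121.33°  ·
  (5,6): δ = 153.26°  ·
antipodal pairs: 4

count = 4; pairs: (0,3), (1,4), (1,5), (2,6)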